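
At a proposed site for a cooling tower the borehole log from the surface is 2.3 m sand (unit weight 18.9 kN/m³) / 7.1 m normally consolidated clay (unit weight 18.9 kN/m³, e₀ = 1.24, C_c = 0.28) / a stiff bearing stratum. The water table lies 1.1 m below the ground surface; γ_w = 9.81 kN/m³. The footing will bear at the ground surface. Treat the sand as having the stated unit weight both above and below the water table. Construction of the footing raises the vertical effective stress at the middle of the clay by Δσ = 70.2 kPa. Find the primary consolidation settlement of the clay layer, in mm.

Mid-depth of clay below the ground surface: z = 2.3 + 7.1/2 = 5.85 m.
Total vertical stress at mid-clay: σ_v = 18.9×2.3 + 18.9×3.55 = 110.56 kPa.
Pore pressure: u = 9.81×(5.85 − 1.1) = 46.598 kPa.
Initial effective stress: σ'_0 = σ_v − u = 110.56 − 46.598 = 63.962 kPa.
Final effective stress: σ'_f = σ'_0 + Δσ = 63.962 + 70.2 = 134.16 kPa.
Normally consolidated clay, so the full stress increment lies on the virgin compression line:
S_c = C_c·H/(1+e₀)·log₁₀(σ'_f/σ'_0) = 0.28×7.1/(1+1.24)×log₁₀(134.16/63.962)
    = 0.8875 × 0.3217 = 0.2855 m

S_c ≈ 286 mm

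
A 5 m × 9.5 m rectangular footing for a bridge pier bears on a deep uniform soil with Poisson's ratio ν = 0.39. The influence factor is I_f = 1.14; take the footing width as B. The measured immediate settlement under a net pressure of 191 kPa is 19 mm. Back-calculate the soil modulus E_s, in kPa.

E_s ≈ 48600 kPa

S_e = q·B·(1−ν²)/E_s · I_f  ⇒  E_s = q·B·(1−ν²)·I_f / S_e.
E_s = 191 × 5 × 0.8479 × 1.14 / 0.019 = 48580 kPa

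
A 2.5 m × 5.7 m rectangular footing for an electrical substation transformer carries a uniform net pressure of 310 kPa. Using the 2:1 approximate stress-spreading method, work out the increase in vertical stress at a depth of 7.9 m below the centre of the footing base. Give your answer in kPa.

Δσ_z ≈ 31.2 kPa

By the 2:1 method the load spreads at 1 horizontal : 2 vertical, so at depth z the loaded area has grown by z in each plan dimension:
Δσ = qBL/((B+z)(L+z)) = 310×2.5×5.7/((2.5+7.9)(5.7+7.9)) = 31.232 kPa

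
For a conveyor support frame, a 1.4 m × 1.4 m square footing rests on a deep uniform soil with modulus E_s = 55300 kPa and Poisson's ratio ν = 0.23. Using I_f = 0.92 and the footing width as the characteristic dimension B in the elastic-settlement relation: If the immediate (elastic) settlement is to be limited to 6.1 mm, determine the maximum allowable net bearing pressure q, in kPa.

q ≈ 277 kPa

S_e = q·B·(1−ν²)/E_s · I_f  ⇒  q = S_e·E_s / (B·(1−ν²)·I_f).
q = 0.0061 × 55300 / (1.4 × 0.9471 × 0.92) = 276.5 kPa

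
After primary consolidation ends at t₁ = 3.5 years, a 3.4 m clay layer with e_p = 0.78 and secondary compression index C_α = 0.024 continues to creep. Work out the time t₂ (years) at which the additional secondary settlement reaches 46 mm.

t₂ ≈ 35.3 years

S_s = C_α·H/(1+e_p)·log₁₀(t₂/t₁) ⇒ log₁₀(t₂/t₁) = S_s·(1+e_p)/(C_α·H).
log₁₀(t₂/t₁) = 0.046 × (1+0.78) / (0.024×3.4) = 1.003
t₂ = t₁ × 10^1.003 = 3.5 × 10.08 = 35.28 years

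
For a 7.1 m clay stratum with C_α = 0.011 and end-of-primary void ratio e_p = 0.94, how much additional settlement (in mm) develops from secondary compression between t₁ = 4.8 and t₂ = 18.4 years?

Secondary compression: S_s = C_α·H/(1+e_p)·log₁₀(t₂/t₁)
S_s = 0.011×7.1/(1+0.94)×log₁₀(18.4/4.8)
    = 0.04026 × 0.5836 = 0.02349 m

S_s ≈ 23.5 mm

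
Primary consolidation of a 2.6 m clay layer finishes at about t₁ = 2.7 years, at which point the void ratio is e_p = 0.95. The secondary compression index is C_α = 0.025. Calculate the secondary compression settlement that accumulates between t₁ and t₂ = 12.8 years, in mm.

Secondary compression: S_s = C_α·H/(1+e_p)·log₁₀(t₂/t₁)
S_s = 0.025×2.6/(1+0.95)×log₁₀(12.8/2.7)
    = 0.03333 × 0.6758 = 0.02253 m

S_s ≈ 22.5 mm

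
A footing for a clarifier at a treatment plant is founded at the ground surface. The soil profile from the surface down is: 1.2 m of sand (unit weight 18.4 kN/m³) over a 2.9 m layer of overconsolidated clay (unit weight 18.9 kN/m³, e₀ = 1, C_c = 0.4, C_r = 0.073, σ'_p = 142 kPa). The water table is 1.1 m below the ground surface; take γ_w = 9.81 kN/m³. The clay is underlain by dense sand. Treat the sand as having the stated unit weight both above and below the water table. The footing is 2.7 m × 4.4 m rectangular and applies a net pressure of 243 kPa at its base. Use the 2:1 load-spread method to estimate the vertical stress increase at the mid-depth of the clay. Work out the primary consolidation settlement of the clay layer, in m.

S_c ≈ 0.0539 m

Mid-depth of clay below the ground surface: z = 1.2 + 2.9/2 = 2.65 m.
Total vertical stress at mid-clay: σ_v = 18.4×1.2 + 18.9×1.45 = 49.485 kPa.
Pore pressure: u = 9.81×(2.65 − 1.1) = 15.206 kPa.
Initial effective stress: σ'_0 = σ_v − u = 49.485 − 15.206 = 34.279 kPa.
Stress increase at mid-clay by the 2:1 spreading method:
Δσ = qBL/((B+z)(L+z)) = 243×2.7×4.4/((2.7+2.65)(4.4+2.65)) = 76.538 kPa
Final effective stress: σ'_f = 34.279 + 76.538 = 110.82 kPa.
σ'_f = 110.82 ≤ σ'_p = 142 kPa, so the clay remains overconsolidated and only the recompression index applies:
S_c = C_r·H/(1+e₀)·log₁₀(σ'_f/σ'_0) = 0.073×2.9/2×log₁₀(110.82/34.279)
    = 0.10585 × 0.50959 = 0.05394 m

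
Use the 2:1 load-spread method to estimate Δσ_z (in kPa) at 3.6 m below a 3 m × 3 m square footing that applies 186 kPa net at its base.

By the 2:1 method the load spreads at 1 horizontal : 2 vertical, so at depth z the loaded area has grown by z in each plan dimension:
Δσ = qBL/((B+z)(L+z)) = 186×3×3/((3+3.6)(3+3.6)) = 38.43 kPa

Δσ_z ≈ 38.4 kPa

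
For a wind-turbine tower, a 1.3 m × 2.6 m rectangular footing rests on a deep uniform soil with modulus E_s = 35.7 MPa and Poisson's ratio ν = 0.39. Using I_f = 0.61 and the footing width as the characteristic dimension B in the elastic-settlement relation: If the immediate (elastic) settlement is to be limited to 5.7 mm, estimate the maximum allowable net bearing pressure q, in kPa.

E_s = 35.7 MPa = 35700 kPa.
S_e = q·B·(1−ν²)/E_s · I_f  ⇒  q = S_e·E_s / (B·(1−ν²)·I_f).
q = 0.0057 × 35700 / (1.3 × 0.8479 × 0.61) = 302.6 kPa

q ≈ 303 kPa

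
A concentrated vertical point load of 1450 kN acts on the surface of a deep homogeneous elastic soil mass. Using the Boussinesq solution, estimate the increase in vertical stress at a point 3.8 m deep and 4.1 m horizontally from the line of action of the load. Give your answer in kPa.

Δσ_z ≈ 6.96 kPa

Boussinesq vertical stress below a point load on an elastic half-space:
Δσ_z = 3P/(2πz²) · [1 + (r/z)²]^(−5/2)
r/z = 4.1/3.8 = 1.0789; [1+(r/z)²]^(−5/2) = 0.14514.
Δσ_z = 3×1450/(2π×3.8²) × 0.14514 = 47.945 × 0.14514 = 6.959 kPa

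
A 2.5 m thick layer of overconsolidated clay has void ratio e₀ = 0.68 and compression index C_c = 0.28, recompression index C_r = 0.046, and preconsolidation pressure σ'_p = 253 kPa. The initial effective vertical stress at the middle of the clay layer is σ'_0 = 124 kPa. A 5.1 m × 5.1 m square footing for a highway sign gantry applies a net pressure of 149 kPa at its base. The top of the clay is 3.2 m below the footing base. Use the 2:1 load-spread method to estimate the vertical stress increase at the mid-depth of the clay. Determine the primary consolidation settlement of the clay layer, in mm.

Mid-depth of clay below the footing base: z = 3.2 + 2.5/2 = 4.45 m.
Stress increase at mid-clay by the 2:1 spreading method:
Δσ = qBL/((B+z)(L+z)) = 149×5.1×5.1/((5.1+4.45)(5.1+4.45)) = 42.493 kPa
Final effective stress: σ'_f = 124 + 42.493 = 166.49 kPa.
σ'_f = 166.49 ≤ σ'_p = 253 kPa, so the clay remains overconsolidated and only the recompression index applies:
S_c = C_r·H/(1+e₀)·log₁₀(σ'_f/σ'_0) = 0.046×2.5/1.68×log₁₀(166.49/124)
    = 0.068453 × 0.12797 = 0.00876 m

S_c ≈ 8.76 mm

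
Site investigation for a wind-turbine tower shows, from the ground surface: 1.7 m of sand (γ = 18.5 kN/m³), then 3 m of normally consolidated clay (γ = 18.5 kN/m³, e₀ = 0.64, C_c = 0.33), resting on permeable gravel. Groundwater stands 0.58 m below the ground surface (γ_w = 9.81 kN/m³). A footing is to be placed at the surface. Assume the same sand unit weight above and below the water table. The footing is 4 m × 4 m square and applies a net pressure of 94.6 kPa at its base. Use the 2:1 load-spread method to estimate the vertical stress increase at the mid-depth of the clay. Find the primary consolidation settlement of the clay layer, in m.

Mid-depth of clay below the ground surface: z = 1.7 + 3/2 = 3.2 m.
Total vertical stress at mid-clay: σ_v = 18.5×1.7 + 18.5×1.5 = 59.2 kPa.
Pore pressure: u = 9.81×(3.2 − 0.58) = 25.702 kPa.
Initial effective stress: σ'_0 = σ_v − u = 59.2 − 25.702 = 33.498 kPa.
Stress increase at mid-clay by the 2:1 spreading method:
Δσ = qBL/((B+z)(L+z)) = 94.6×4×4/((4+3.2)(4+3.2)) = 29.198 kPa
Final effective stress: σ'_f = σ'_0 + Δσ = 33.498 + 29.198 = 62.696 kPa.
Normally consolidated clay, so the full stress increment lies on the virgin compression line:
S_c = C_c·H/(1+e₀)·log₁₀(σ'_f/σ'_0) = 0.33×3/(1+0.64)×log₁₀(62.696/33.498)
    = 0.60366 × 0.27222 = 0.1643 m

S_c ≈ 0.164 m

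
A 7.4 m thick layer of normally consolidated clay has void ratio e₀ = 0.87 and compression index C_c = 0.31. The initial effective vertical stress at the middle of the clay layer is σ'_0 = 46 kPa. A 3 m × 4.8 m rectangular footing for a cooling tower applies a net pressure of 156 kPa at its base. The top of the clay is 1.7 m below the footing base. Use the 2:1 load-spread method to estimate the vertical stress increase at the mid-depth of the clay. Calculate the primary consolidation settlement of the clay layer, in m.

Mid-depth of clay below the footing base: z = 1.7 + 7.4/2 = 5.4 m.
Stress increase at mid-clay by the 2:1 spreading method:
Δσ = qBL/((B+z)(L+z)) = 156×3×4.8/((3+5.4)(4.8+5.4)) = 26.218 kPa
Final effective stress: σ'_f = σ'_0 + Δσ = 46 + 26.218 = 72.218 kPa.
Normally consolidated clay, so the full stress increment lies on the virgin compression line:
S_c = C_c·H/(1+e₀)·log₁₀(σ'_f/σ'_0) = 0.31×7.4/(1+0.87)×log₁₀(72.218/46)
    = 1.2267 × 0.19589 = 0.2403 m

S_c ≈ 0.24 m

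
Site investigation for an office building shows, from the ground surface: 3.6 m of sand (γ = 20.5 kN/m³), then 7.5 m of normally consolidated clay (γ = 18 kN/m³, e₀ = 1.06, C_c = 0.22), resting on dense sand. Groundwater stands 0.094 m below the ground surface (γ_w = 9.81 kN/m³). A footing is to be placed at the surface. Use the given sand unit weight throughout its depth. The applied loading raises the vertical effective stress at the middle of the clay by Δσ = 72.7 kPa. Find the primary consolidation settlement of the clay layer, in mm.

S_c ≈ 247 mm

Mid-depth of clay below the ground surface: z = 3.6 + 7.5/2 = 7.35 m.
Total vertical stress at mid-clay: σ_v = 20.5×3.6 + 18×3.75 = 141.3 kPa.
Pore pressure: u = 9.81×(7.35 − 0.094) = 71.181 kPa.
Initial effective stress: σ'_0 = σ_v − u = 141.3 − 71.181 = 70.119 kPa.
Final effective stress: σ'_f = σ'_0 + Δσ = 70.119 + 72.7 = 142.82 kPa.
Normally consolidated clay, so the full stress increment lies on the virgin compression line:
S_c = C_c·H/(1+e₀)·log₁₀(σ'_f/σ'_0) = 0.22×7.5/(1+1.06)×log₁₀(142.82/70.119)
    = 0.80097 × 0.30895 = 0.2475 m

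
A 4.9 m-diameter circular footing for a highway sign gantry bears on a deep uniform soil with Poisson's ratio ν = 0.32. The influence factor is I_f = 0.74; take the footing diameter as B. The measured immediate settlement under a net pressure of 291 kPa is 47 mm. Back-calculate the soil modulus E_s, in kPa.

S_e = q·B·(1−ν²)/E_s · I_f  ⇒  E_s = q·B·(1−ν²)·I_f / S_e.
E_s = 291 × 4.9 × 0.8976 × 0.74 / 0.047 = 20150 kPa

E_s ≈ 20200 kPa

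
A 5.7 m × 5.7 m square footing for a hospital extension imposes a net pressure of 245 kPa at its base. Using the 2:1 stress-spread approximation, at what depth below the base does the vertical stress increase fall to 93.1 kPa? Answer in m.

z ≈ 3.55 m

2:1 spreading — at depth z the loaded area has grown by z in each plan dimension:
qB²/(B+z)² = Δσ_z ⇒ z = B(√(q/Δσ_z) − 1) = 5.7×(√(245/93.1) − 1) = 3.547 m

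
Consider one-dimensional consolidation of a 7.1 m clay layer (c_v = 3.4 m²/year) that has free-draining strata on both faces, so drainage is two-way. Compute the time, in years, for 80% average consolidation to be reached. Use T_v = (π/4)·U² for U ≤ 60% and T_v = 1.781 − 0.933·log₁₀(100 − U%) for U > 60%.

t ≈ 2.1 years

Drainage path length: H_d = H/2 = 3.55 m (double drainage).
U > 60%: T_v = 1.781 − 0.933·log₁₀(100 − 80) = 0.56714.
t = T_v·H_d²/c_v = 0.56714×3.55²/3.4 = 2.102 years.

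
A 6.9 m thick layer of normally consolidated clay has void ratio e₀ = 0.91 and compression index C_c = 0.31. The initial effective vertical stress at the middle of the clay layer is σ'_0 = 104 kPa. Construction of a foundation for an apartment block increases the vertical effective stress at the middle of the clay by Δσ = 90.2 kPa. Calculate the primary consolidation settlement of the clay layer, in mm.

S_c ≈ 304 mm

Final effective stress: σ'_f = σ'_0 + Δσ = 104 + 90.2 = 194.2 kPa.
Normally consolidated clay, so the full stress increment lies on the virgin compression line:
S_c = C_c·H/(1+e₀)·log₁₀(σ'_f/σ'_0) = 0.31×6.9/(1+0.91)×log₁₀(194.2/104)
    = 1.1199 × 0.27122 = 0.3037 m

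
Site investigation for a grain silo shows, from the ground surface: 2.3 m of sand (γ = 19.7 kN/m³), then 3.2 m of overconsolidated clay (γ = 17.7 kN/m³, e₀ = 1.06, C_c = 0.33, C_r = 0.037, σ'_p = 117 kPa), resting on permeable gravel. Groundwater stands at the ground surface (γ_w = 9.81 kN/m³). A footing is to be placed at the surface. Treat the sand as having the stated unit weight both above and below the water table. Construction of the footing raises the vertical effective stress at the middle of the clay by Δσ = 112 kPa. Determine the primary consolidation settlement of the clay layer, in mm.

Mid-depth of clay below the ground surface: z = 2.3 + 3.2/2 = 3.9 m.
Total vertical stress at mid-clay: σ_v = 19.7×2.3 + 17.7×1.6 = 73.63 kPa.
Pore pressure: u = 9.81×(3.9 − 0) = 38.259 kPa.
Initial effective stress: σ'_0 = σ_v − u = 73.63 − 38.259 = 35.371 kPa.
Final effective stress: σ'_f = 35.371 + 112 = 147.37 kPa.
σ'_f = 147.37 > σ'_p = 117 kPa, so the stress path crosses the preconsolidation pressure — recompression up to σ'_p, then virgin compression beyond:
S_c = H/(1+e₀)·[C_r·log₁₀(σ'_p/σ'_0) + C_c·log₁₀(σ'_f/σ'_p)]
    = 3.2/2.06 × [0.037×log₁₀(117/35.371) + 0.33×log₁₀(147.37/117)]
    = 1.5534 × [0.019223 + 0.033074] = 0.08124 m

S_c ≈ 81.2 mm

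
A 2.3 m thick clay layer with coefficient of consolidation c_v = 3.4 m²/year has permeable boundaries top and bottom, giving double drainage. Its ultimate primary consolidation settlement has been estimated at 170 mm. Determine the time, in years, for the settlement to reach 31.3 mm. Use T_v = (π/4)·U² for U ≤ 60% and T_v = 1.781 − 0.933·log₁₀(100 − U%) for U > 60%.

Drainage path length: H_d = H/2 = 1.15 m (double drainage).
U = S(t)/S_ult = 31.3/170 = 0.1841.
U ≤ 60%: T_v = (π/4)·U² = (π/4)×0.18412² = 0.026624.
t = T_v·H_d²/c_v = 0.026624×1.15²/3.4 = 0.01036 years.

t ≈ 0.0104 years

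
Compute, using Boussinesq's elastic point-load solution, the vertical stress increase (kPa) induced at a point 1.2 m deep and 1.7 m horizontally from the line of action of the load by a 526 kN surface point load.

Δσ_z ≈ 11.1 kPa

Boussinesq vertical stress below a point load on an elastic half-space:
Δσ_z = 3P/(2πz²) · [1 + (r/z)²]^(−5/2)
r/z = 1.7/1.2 = 1.4167; [1+(r/z)²]^(−5/2) = 0.06378.
Δσ_z = 3×526/(2π×1.2²) × 0.06378 = 174.41 × 0.06378 = 11.12 kPa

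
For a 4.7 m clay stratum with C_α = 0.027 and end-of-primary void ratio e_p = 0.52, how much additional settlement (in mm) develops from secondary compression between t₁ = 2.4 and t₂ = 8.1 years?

S_s ≈ 44.1 mm

Secondary compression: S_s = C_α·H/(1+e_p)·log₁₀(t₂/t₁)
S_s = 0.027×4.7/(1+0.52)×log₁₀(8.1/2.4)
    = 0.08349 × 0.5283 = 0.0441 m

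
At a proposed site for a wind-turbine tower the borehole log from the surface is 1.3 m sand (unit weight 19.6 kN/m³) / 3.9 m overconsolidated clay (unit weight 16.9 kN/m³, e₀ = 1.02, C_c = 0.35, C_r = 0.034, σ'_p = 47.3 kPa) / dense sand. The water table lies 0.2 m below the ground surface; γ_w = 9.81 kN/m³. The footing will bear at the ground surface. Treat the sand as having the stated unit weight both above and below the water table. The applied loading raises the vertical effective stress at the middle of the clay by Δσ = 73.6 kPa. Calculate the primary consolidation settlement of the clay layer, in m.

Mid-depth of clay below the ground surface: z = 1.3 + 3.9/2 = 3.25 m.
Total vertical stress at mid-clay: σ_v = 19.6×1.3 + 16.9×1.95 = 58.435 kPa.
Pore pressure: u = 9.81×(3.25 − 0.2) = 29.921 kPa.
Initial effective stress: σ'_0 = σ_v − u = 58.435 − 29.921 = 28.514 kPa.
Final effective stress: σ'_f = 28.514 + 73.6 = 102.11 kPa.
σ'_f = 102.11 > σ'_p = 47.3 kPa, so the stress path crosses the preconsolidation pressure — recompression up to σ'_p, then virgin compression beyond:
S_c = H/(1+e₀)·[C_r·log₁₀(σ'_p/σ'_0) + C_c·log₁₀(σ'_f/σ'_p)]
    = 3.9/2.02 × [0.034×log₁₀(47.3/28.514) + 0.35×log₁₀(102.11/47.3)]
    = 1.9307 × [0.0074733 + 0.11697] = 0.2403 m

S_c ≈ 0.24 m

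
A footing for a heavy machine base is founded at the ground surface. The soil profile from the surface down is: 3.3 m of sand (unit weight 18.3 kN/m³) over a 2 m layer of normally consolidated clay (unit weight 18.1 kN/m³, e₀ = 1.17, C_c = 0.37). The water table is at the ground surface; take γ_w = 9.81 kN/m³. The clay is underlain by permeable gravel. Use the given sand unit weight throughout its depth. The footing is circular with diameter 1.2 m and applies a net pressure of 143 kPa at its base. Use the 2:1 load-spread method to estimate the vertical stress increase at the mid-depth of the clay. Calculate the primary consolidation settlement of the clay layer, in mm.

S_c ≈ 25.4 mm

Mid-depth of clay below the ground surface: z = 3.3 + 2/2 = 4.3 m.
Total vertical stress at mid-clay: σ_v = 18.3×3.3 + 18.1×1 = 78.49 kPa.
Pore pressure: u = 9.81×(4.3 − 0) = 42.183 kPa.
Initial effective stress: σ'_0 = σ_v − u = 78.49 − 42.183 = 36.307 kPa.
Stress increase at mid-clay by the 2:1 spreading method:
Δσ ≈ qD²/(D+z)² = 143×1.2²/(1.2+4.3)² = 6.8073 kPa
Final effective stress: σ'_f = σ'_0 + Δσ = 36.307 + 6.8073 = 43.114 kPa.
Normally consolidated clay, so the full stress increment lies on the virgin compression line:
S_c = C_c·H/(1+e₀)·log₁₀(σ'_f/σ'_0) = 0.37×2/(1+1.17)×log₁₀(43.114/36.307)
    = 0.34101 × 0.074628 = 0.02545 m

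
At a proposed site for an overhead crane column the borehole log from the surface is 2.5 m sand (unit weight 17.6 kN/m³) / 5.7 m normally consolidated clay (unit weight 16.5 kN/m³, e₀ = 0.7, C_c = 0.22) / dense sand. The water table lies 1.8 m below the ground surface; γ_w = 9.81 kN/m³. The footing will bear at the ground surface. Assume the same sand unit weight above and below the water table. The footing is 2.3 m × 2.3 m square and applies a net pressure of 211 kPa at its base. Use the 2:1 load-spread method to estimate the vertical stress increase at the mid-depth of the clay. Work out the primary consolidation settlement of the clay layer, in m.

Mid-depth of clay below the ground surface: z = 2.5 + 5.7/2 = 5.35 m.
Total vertical stress at mid-clay: σ_v = 17.6×2.5 + 16.5×2.85 = 91.025 kPa.
Pore pressure: u = 9.81×(5.35 − 1.8) = 34.825 kPa.
Initial effective stress: σ'_0 = σ_v − u = 91.025 − 34.825 = 56.2 kPa.
Stress increase at mid-clay by the 2:1 spreading method:
Δσ = qBL/((B+z)(L+z)) = 211×2.3×2.3/((2.3+5.35)(2.3+5.35)) = 19.073 kPa
Final effective stress: σ'_f = σ'_0 + Δσ = 56.2 + 19.073 = 75.273 kPa.
Normally consolidated clay, so the full stress increment lies on the virgin compression line:
S_c = C_c·H/(1+e₀)·log₁₀(σ'_f/σ'_0) = 0.22×5.7/(1+0.7)×log₁₀(75.273/56.2)
    = 0.73765 × 0.1269 = 0.09361 m

S_c ≈ 0.0936 m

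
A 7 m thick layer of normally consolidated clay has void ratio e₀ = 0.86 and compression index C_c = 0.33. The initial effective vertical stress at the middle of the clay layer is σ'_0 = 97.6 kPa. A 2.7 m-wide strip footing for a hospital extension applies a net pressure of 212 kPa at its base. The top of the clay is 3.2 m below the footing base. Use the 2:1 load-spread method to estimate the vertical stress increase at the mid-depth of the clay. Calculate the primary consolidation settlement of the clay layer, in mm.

S_c ≈ 261 mm

Mid-depth of clay below the footing base: z = 3.2 + 7/2 = 6.7 m.
Stress increase at mid-clay by the 2:1 spreading method:
Δσ = qB/(B+z) = 212×2.7/(2.7+6.7) = 60.894 kPa
Final effective stress: σ'_f = σ'_0 + Δσ = 97.6 + 60.894 = 158.49 kPa.
Normally consolidated clay, so the full stress increment lies on the virgin compression line:
S_c = C_c·H/(1+e₀)·log₁₀(σ'_f/σ'_0) = 0.33×7/(1+0.86)×log₁₀(158.49/97.6)
    = 1.2419 × 0.21055 = 0.2615 m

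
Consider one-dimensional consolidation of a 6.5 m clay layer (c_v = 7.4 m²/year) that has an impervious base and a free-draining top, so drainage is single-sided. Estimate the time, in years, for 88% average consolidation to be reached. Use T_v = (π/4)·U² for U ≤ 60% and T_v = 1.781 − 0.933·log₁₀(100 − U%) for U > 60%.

t ≈ 4.42 years

Drainage path length: H_d = H = 6.5 m (single drainage).
U > 60%: T_v = 1.781 − 0.933·log₁₀(100 − 88) = 0.77412.
t = T_v·H_d²/c_v = 0.77412×6.5²/7.4 = 4.42 years.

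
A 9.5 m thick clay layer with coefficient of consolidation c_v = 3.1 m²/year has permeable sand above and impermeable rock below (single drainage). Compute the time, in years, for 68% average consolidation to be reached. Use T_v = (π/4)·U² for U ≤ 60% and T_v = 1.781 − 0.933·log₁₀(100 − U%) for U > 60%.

t ≈ 11 years

Drainage path length: H_d = H = 9.5 m (single drainage).
U > 60%: T_v = 1.781 − 0.933·log₁₀(100 − 68) = 0.3767.
t = T_v·H_d²/c_v = 0.3767×9.5²/3.1 = 10.97 years.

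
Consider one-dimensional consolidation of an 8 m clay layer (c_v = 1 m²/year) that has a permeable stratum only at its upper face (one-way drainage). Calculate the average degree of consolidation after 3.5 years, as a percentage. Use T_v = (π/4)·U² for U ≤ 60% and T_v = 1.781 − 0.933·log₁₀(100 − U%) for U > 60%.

Drainage path length: H_d = H = 8 m (single drainage).
T_v = c_v·t/H_d² = 1×3.5/8² = 0.054688.
T_v = 0.054688 corresponds to the U ≤ 60% branch:
U = √(4T_v/π) = 0.2639

U ≈ 26.4 %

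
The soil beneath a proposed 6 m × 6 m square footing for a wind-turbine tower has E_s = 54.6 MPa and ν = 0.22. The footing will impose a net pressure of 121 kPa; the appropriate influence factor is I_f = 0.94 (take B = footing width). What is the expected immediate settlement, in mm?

S_e ≈ 11.9 mm

Immediate (elastic) settlement: S_e = q·B·(1−ν²)/E_s · I_f.
E_s = 54.6 MPa = 54600 kPa.
S_e = 121 × 6 × (1 − 0.22²) / 54600 × 0.94
    = 121 × 6 × 0.9516 / 54600 × 0.94
    = 0.01189 m = 11.89 mm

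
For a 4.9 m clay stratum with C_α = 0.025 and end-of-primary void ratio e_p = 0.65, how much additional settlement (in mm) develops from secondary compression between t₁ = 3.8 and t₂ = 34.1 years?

Secondary compression: S_s = C_α·H/(1+e_p)·log₁₀(t₂/t₁)
S_s = 0.025×4.9/(1+0.65)×log₁₀(34.1/3.8)
    = 0.07424 × 0.953 = 0.07075 m

S_s ≈ 70.8 mm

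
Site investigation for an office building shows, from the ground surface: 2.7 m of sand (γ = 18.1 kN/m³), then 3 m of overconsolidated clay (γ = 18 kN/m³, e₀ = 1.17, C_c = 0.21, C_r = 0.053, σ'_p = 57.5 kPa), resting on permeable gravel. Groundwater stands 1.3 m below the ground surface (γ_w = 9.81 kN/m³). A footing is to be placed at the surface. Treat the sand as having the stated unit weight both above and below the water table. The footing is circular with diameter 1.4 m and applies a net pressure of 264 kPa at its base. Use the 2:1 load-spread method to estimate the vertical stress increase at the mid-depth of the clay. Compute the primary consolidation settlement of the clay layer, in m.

S_c ≈ 0.0195 m

Mid-depth of clay below the ground surface: z = 2.7 + 3/2 = 4.2 m.
Total vertical stress at mid-clay: σ_v = 18.1×2.7 + 18×1.5 = 75.87 kPa.
Pore pressure: u = 9.81×(4.2 − 1.3) = 28.449 kPa.
Initial effective stress: σ'_0 = σ_v − u = 75.87 − 28.449 = 47.421 kPa.
Stress increase at mid-clay by the 2:1 spreading method:
Δσ ≈ qD²/(D+z)² = 264×1.4²/(1.4+4.2)² = 16.5 kPa
Final effective stress: σ'_f = 47.421 + 16.5 = 63.921 kPa.
σ'_f = 63.921 > σ'_p = 57.5 kPa, so the stress path crosses the preconsolidation pressure — recompression up to σ'_p, then virgin compression beyond:
S_c = H/(1+e₀)·[C_r·log₁₀(σ'_p/σ'_0) + C_c·log₁₀(σ'_f/σ'_p)]
    = 3/2.17 × [0.053×log₁₀(57.5/47.421) + 0.21×log₁₀(63.921/57.5)]
    = 1.3825 × [0.0044359 + 0.0096549] = 0.01948 m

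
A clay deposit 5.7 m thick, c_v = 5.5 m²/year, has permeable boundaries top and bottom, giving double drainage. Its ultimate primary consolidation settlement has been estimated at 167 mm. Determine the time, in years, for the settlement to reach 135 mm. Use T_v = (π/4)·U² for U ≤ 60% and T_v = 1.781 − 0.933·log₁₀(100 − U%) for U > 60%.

Drainage path length: H_d = H/2 = 2.85 m (double drainage).
U = S(t)/S_ult = 135/167 = 0.8084.
U > 60%: T_v = 1.781 − 0.933·log₁₀(100 − 80.838) = 0.58449.
t = T_v·H_d²/c_v = 0.58449×2.85²/5.5 = 0.8632 years.

t ≈ 0.863 years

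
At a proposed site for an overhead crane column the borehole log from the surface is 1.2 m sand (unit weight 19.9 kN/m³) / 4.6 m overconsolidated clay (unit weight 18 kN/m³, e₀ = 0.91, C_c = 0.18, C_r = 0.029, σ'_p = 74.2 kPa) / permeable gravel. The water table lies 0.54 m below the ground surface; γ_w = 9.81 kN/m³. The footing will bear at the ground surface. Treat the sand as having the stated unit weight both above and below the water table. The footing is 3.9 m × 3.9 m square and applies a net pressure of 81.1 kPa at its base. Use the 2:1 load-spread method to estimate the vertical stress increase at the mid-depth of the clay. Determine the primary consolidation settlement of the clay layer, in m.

Mid-depth of clay below the ground surface: z = 1.2 + 4.6/2 = 3.5 m.
Total vertical stress at mid-clay: σ_v = 19.9×1.2 + 18×2.3 = 65.28 kPa.
Pore pressure: u = 9.81×(3.5 − 0.54) = 29.038 kPa.
Initial effective stress: σ'_0 = σ_v − u = 65.28 − 29.038 = 36.242 kPa.
Stress increase at mid-clay by the 2:1 spreading method:
Δσ = qBL/((B+z)(L+z)) = 81.1×3.9×3.9/((3.9+3.5)(3.9+3.5)) = 22.526 kPa
Final effective stress: σ'_f = 36.242 + 22.526 = 58.768 kPa.
σ'_f = 58.768 ≤ σ'_p = 74.2 kPa, so the clay remains overconsolidated and only the recompression index applies:
S_c = C_r·H/(1+e₀)·log₁₀(σ'_f/σ'_0) = 0.029×4.6/1.91×log₁₀(58.768/36.242)
    = 0.069844 × 0.20993 = 0.01466 m

S_c ≈ 0.0147 m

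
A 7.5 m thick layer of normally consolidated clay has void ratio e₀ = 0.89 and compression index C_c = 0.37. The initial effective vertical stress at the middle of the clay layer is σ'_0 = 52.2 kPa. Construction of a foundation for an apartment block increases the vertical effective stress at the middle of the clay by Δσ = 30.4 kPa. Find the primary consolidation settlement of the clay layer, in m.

S_c ≈ 0.293 m

Final effective stress: σ'_f = σ'_0 + Δσ = 52.2 + 30.4 = 82.6 kPa.
Normally consolidated clay, so the full stress increment lies on the virgin compression line:
S_c = C_c·H/(1+e₀)·log₁₀(σ'_f/σ'_0) = 0.37×7.5/(1+0.89)×log₁₀(82.6/52.2)
    = 1.4683 × 0.19931 = 0.2926 m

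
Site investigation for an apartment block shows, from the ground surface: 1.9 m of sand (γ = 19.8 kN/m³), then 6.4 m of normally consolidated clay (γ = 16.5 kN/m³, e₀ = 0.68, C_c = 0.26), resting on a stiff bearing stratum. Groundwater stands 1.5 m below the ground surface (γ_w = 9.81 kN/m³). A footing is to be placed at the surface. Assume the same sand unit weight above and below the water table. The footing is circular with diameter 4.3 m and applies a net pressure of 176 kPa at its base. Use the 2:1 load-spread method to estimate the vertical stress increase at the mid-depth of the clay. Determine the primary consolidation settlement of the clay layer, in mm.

Mid-depth of clay below the ground surface: z = 1.9 + 6.4/2 = 5.1 m.
Total vertical stress at mid-clay: σ_v = 19.8×1.9 + 16.5×3.2 = 90.42 kPa.
Pore pressure: u = 9.81×(5.1 − 1.5) = 35.316 kPa.
Initial effective stress: σ'_0 = σ_v − u = 90.42 − 35.316 = 55.104 kPa.
Stress increase at mid-clay by the 2:1 spreading method:
Δσ ≈ qD²/(D+z)² = 176×4.3²/(4.3+5.1)² = 36.829 kPa
Final effective stress: σ'_f = σ'_0 + Δσ = 55.104 + 36.829 = 91.933 kPa.
Normally consolidated clay, so the full stress increment lies on the virgin compression line:
S_c = C_c·H/(1+e₀)·log₁₀(σ'_f/σ'_0) = 0.26×6.4/(1+0.68)×log₁₀(91.933/55.104)
    = 0.99048 × 0.22229 = 0.2202 m

S_c ≈ 220 mm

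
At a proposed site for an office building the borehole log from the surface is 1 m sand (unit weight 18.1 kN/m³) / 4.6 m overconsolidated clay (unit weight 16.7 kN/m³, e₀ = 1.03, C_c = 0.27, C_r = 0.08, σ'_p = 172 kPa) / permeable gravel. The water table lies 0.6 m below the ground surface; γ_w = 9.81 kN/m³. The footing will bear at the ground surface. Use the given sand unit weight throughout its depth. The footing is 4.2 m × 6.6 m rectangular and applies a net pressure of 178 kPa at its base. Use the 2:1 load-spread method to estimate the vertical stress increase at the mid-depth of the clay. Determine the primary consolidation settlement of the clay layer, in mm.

Mid-depth of clay below the ground surface: z = 1 + 4.6/2 = 3.3 m.
Total vertical stress at mid-clay: σ_v = 18.1×1 + 16.7×2.3 = 56.51 kPa.
Pore pressure: u = 9.81×(3.3 − 0.6) = 26.487 kPa.
Initial effective stress: σ'_0 = σ_v − u = 56.51 − 26.487 = 30.023 kPa.
Stress increase at mid-clay by the 2:1 spreading method:
Δσ = qBL/((B+z)(L+z)) = 178×4.2×6.6/((4.2+3.3)(6.6+3.3)) = 66.453 kPa
Final effective stress: σ'_f = 30.023 + 66.453 = 96.476 kPa.
σ'_f = 96.476 ≤ σ'_p = 172 kPa, so the clay remains overconsolidated and only the recompression index applies:
S_c = C_r·H/(1+e₀)·log₁₀(σ'_f/σ'_0) = 0.08×4.6/2.03×log₁₀(96.476/30.023)
    = 0.18128 × 0.50697 = 0.0919 m

S_c ≈ 91.9 mm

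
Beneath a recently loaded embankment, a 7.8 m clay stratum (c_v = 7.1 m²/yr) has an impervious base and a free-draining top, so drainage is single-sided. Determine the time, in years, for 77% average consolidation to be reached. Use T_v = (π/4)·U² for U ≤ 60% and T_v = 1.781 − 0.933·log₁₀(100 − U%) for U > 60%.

Drainage path length: H_d = H = 7.8 m (single drainage).
U > 60%: T_v = 1.781 − 0.933·log₁₀(100 − 77) = 0.51051.
t = T_v·H_d²/c_v = 0.51051×7.8²/7.1 = 4.375 years.

t ≈ 4.37 years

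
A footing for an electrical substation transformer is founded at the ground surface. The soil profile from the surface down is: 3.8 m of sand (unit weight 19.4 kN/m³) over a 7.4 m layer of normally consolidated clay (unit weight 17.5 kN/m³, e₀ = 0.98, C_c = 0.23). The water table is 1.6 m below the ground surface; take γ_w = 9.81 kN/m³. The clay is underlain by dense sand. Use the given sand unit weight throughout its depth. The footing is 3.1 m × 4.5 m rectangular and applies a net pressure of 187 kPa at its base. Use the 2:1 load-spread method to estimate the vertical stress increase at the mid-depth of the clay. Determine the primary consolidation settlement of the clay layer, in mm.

Mid-depth of clay below the ground surface: z = 3.8 + 7.4/2 = 7.5 m.
Total vertical stress at mid-clay: σ_v = 19.4×3.8 + 17.5×3.7 = 138.47 kPa.
Pore pressure: u = 9.81×(7.5 − 1.6) = 57.879 kPa.
Initial effective stress: σ'_0 = σ_v − u = 138.47 − 57.879 = 80.591 kPa.
Stress increase at mid-clay by the 2:1 spreading method:
Δσ = qBL/((B+z)(L+z)) = 187×3.1×4.5/((3.1+7.5)(4.5+7.5)) = 20.508 kPa
Final effective stress: σ'_f = σ'_0 + Δσ = 80.591 + 20.508 = 101.1 kPa.
Normally consolidated clay, so the full stress increment lies on the virgin compression line:
S_c = C_c·H/(1+e₀)·log₁₀(σ'_f/σ'_0) = 0.23×7.4/(1+0.98)×log₁₀(101.1/80.591)
    = 0.8596 × 0.098465 = 0.08464 m

S_c ≈ 84.6 mm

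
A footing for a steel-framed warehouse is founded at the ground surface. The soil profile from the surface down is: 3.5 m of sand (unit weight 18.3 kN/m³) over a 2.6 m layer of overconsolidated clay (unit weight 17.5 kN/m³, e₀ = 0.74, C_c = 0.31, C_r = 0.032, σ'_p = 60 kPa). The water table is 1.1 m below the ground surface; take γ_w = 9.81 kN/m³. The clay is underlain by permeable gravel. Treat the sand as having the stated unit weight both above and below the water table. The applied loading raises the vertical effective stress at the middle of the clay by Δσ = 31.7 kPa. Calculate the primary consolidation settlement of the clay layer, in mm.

S_c ≈ 66.9 mm

Mid-depth of clay below the ground surface: z = 3.5 + 2.6/2 = 4.8 m.
Total vertical stress at mid-clay: σ_v = 18.3×3.5 + 17.5×1.3 = 86.8 kPa.
Pore pressure: u = 9.81×(4.8 − 1.1) = 36.297 kPa.
Initial effective stress: σ'_0 = σ_v − u = 86.8 − 36.297 = 50.503 kPa.
Final effective stress: σ'_f = 50.503 + 31.7 = 82.203 kPa.
σ'_f = 82.203 > σ'_p = 60 kPa, so the stress path crosses the preconsolidation pressure — recompression up to σ'_p, then virgin compression beyond:
S_c = H/(1+e₀)·[C_r·log₁₀(σ'_p/σ'_0) + C_c·log₁₀(σ'_f/σ'_p)]
    = 2.6/1.74 × [0.032×log₁₀(60/50.503) + 0.31×log₁₀(82.203/60)]
    = 1.4943 × [0.0023947 + 0.042388] = 0.06692 m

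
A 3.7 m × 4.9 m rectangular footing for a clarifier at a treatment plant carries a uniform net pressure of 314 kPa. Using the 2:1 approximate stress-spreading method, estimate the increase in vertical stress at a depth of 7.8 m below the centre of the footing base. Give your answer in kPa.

By the 2:1 method the load spreads at 1 horizontal : 2 vertical, so at depth z the loaded area has grown by z in each plan dimension:
Δσ = qBL/((B+z)(L+z)) = 314×3.7×4.9/((3.7+7.8)(4.9+7.8)) = 38.979 kPa

Δσ_z ≈ 39 kPa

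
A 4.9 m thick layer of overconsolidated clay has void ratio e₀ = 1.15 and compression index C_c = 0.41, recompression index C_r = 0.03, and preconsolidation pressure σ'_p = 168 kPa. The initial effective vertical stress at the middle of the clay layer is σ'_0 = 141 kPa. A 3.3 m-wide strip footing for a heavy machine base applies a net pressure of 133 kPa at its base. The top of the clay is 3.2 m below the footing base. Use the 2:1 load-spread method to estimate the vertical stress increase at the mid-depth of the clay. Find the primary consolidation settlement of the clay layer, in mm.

S_c ≈ 55.2 mm

Mid-depth of clay below the footing base: z = 3.2 + 4.9/2 = 5.65 m.
Stress increase at mid-clay by the 2:1 spreading method:
Δσ = qB/(B+z) = 133×3.3/(3.3+5.65) = 49.039 kPa
Final effective stress: σ'_f = 141 + 49.039 = 190.04 kPa.
σ'_f = 190.04 > σ'_p = 168 kPa, so the stress path crosses the preconsolidation pressure — recompression up to σ'_p, then virgin compression beyond:
S_c = H/(1+e₀)·[C_r·log₁₀(σ'_p/σ'_0) + C_c·log₁₀(σ'_f/σ'_p)]
    = 4.9/2.15 × [0.03×log₁₀(168/141) + 0.41×log₁₀(190.04/168)]
    = 2.2791 × [0.0022827 + 0.02195] = 0.05523 m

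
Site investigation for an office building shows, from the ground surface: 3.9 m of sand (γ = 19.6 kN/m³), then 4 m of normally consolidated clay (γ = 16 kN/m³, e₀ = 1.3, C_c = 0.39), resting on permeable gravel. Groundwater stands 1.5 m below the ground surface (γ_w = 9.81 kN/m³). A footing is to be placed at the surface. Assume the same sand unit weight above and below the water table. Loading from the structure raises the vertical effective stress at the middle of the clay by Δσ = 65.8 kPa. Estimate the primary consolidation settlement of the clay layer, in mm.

S_c ≈ 205 mm

Mid-depth of clay below the ground surface: z = 3.9 + 4/2 = 5.9 m.
Total vertical stress at mid-clay: σ_v = 19.6×3.9 + 16×2 = 108.44 kPa.
Pore pressure: u = 9.81×(5.9 − 1.5) = 43.164 kPa.
Initial effective stress: σ'_0 = σ_v − u = 108.44 − 43.164 = 65.276 kPa.
Final effective stress: σ'_f = σ'_0 + Δσ = 65.276 + 65.8 = 131.08 kPa.
Normally consolidated clay, so the full stress increment lies on the virgin compression line:
S_c = C_c·H/(1+e₀)·log₁₀(σ'_f/σ'_0) = 0.39×4/(1+1.3)×log₁₀(131.08/65.276)
    = 0.67826 × 0.30278 = 0.2054 m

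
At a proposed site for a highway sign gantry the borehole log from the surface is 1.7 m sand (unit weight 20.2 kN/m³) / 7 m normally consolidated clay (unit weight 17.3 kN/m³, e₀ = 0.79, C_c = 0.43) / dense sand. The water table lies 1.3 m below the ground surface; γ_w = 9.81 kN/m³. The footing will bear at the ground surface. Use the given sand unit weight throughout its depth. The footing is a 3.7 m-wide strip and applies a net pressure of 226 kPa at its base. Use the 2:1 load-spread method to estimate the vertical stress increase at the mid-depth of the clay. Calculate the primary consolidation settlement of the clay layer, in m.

S_c ≈ 0.714 m

Mid-depth of clay below the ground surface: z = 1.7 + 7/2 = 5.2 m.
Total vertical stress at mid-clay: σ_v = 20.2×1.7 + 17.3×3.5 = 94.89 kPa.
Pore pressure: u = 9.81×(5.2 − 1.3) = 38.259 kPa.
Initial effective stress: σ'_0 = σ_v − u = 94.89 − 38.259 = 56.631 kPa.
Stress increase at mid-clay by the 2:1 spreading method:
Δσ = qB/(B+z) = 226×3.7/(3.7+5.2) = 93.955 kPa
Final effective stress: σ'_f = σ'_0 + Δσ = 56.631 + 93.955 = 150.59 kPa.
Normally consolidated clay, so the full stress increment lies on the virgin compression line:
S_c = C_c·H/(1+e₀)·log₁₀(σ'_f/σ'_0) = 0.43×7/(1+0.79)×log₁₀(150.59/56.631)
    = 1.6816 × 0.42474 = 0.7142 m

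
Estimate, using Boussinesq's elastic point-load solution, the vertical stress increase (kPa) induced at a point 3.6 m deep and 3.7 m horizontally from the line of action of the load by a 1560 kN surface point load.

Boussinesq vertical stress below a point load on an elastic half-space:
Δσ_z = 3P/(2πz²) · [1 + (r/z)²]^(−5/2)
r/z = 3.7/3.6 = 1.0278; [1+(r/z)²]^(−5/2) = 0.16492.
Δσ_z = 3×1560/(2π×3.6²) × 0.16492 = 57.473 × 0.16492 = 9.478 kPa

Δσ_z ≈ 9.48 kPa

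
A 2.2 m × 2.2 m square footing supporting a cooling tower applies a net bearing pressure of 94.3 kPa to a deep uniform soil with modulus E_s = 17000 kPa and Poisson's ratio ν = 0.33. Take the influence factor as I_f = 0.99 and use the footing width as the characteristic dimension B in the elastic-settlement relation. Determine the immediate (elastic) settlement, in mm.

Immediate (elastic) settlement: S_e = q·B·(1−ν²)/E_s · I_f.
S_e = 94.3 × 2.2 × (1 − 0.33²) / 17000 × 0.99
    = 94.3 × 2.2 × 0.8911 / 17000 × 0.99
    = 0.01077 m = 10.77 mm

S_e ≈ 10.8 mm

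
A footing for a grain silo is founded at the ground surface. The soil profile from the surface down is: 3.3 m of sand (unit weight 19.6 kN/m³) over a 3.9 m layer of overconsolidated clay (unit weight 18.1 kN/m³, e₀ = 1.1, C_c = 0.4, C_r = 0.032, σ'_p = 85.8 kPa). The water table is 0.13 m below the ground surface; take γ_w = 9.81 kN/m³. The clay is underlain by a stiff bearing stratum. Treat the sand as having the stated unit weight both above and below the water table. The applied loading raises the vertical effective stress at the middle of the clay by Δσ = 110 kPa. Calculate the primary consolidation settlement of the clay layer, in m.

Mid-depth of clay below the ground surface: z = 3.3 + 3.9/2 = 5.25 m.
Total vertical stress at mid-clay: σ_v = 19.6×3.3 + 18.1×1.95 = 99.975 kPa.
Pore pressure: u = 9.81×(5.25 − 0.13) = 50.227 kPa.
Initial effective stress: σ'_0 = σ_v − u = 99.975 − 50.227 = 49.748 kPa.
Final effective stress: σ'_f = 49.748 + 110 = 159.75 kPa.
σ'_f = 159.75 > σ'_p = 85.8 kPa, so the stress path crosses the preconsolidation pressure — recompression up to σ'_p, then virgin compression beyond:
S_c = H/(1+e₀)·[C_r·log₁₀(σ'_p/σ'_0) + C_c·log₁₀(σ'_f/σ'_p)]
    = 3.9/2.1 × [0.032×log₁₀(85.8/49.748) + 0.4×log₁₀(159.75/85.8)]
    = 1.8571 × [0.0075748 + 0.10798] = 0.2146 m

S_c ≈ 0.215 m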